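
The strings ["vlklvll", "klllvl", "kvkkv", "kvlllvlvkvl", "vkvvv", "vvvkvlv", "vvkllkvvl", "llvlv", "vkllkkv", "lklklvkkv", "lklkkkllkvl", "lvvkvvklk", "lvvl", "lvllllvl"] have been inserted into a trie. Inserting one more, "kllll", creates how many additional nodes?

Walking "kllll" from the root, the first 4 characters ("klll") follow existing edges; "l" is the first miss.
Each of the 1 remaining characters creates one node.

1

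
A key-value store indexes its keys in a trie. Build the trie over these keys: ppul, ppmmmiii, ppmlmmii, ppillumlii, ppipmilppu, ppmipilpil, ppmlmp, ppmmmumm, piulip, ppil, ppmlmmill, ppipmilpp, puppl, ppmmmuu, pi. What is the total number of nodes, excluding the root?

53

For each word, the new-node count is its length minus the longest prefix already in the trie:
  "ppul" → 4 new (p, p, u, l)
  "ppmmmiii" → prefix "pp" already present; 6 new (m, m, m, i, i, i)
  "ppmlmmii" → prefix "ppm" already present; 5 new (l, m, m, i, i)
  "ppillumlii" → prefix "pp" already present; 8 new (i, l, l, u, m, l, i, i)
  "ppipmilppu" → prefix "ppi" already present; 7 new (p, m, i, l, p, p, u)
  "ppmipilpil" → prefix "ppm" already present; 7 new (i, p, i, l, p, i, l)
  "ppmlmp" → prefix "ppmlm" already present; 1 new (p)
  "ppmmmumm" → prefix "ppmmm" already present; 3 new (u, m, m)
  "piulip" → prefix "p" already present; 5 new (i, u, l, i, p)
  "ppil" → prefix "ppil" already present; 0 new (none)
  "ppmlmmill" → prefix "ppmlmmi" already present; 2 new (l, l)
  "ppipmilpp" → prefix "ppipmilpp" already present; 0 new (none)
  "puppl" → prefix "p" already present; 4 new (u, p, p, l)
  "ppmmmuu" → prefix "ppmmmu" already present; 1 new (u)
  "pi" → prefix "pi" already present; 0 new (none)
Total nodes = 4 + 6 + 5 + 8 + 7 + 7 + 1 + 3 + 5 + 0 + 2 + 0 + 4 + 1 + 0 = 53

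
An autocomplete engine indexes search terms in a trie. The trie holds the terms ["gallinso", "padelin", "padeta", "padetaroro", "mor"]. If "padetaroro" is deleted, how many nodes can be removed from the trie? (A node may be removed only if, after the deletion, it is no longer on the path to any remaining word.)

4

Walk "padetaroro" from the leaf back toward the root, removing each node that no remaining word uses.
The suffix "roro" (4 nodes) is used only by "padetaroro"; "padeta" is itself a stored word, so pruning stops there.
Nodes removed: 4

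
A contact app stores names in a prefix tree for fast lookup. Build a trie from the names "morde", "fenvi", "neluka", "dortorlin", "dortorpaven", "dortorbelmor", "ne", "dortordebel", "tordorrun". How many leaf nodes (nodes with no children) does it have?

A leaf is a node with no children — equivalently, the end of a word that is not a proper prefix of any other stored word.
Those words: "dortorbelmor", "dortordebel", "dortorlin", "dortorpaven", "fenvi", "morde", "neluka", "tordorrun"
Leaf count: 8

8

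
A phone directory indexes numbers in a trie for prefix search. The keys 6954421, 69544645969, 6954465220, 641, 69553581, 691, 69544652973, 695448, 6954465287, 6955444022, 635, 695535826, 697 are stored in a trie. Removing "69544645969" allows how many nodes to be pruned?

5

A node on "69544645969"'s path can go only if nothing else ends at it or branches off below it.
The suffix "45969" (5 nodes) is used only by "69544645969"; the node for "695446" still has the child "5", so pruning stops there.
Nodes removed: 5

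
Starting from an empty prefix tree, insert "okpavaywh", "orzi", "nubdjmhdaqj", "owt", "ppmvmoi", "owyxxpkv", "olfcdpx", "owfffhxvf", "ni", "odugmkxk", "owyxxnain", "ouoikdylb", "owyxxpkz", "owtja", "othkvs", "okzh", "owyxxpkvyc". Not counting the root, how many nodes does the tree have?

Insert word by word; a character creates a node only if that edge doesn't already exist:
  "okpavaywh" → 9 new (o, k, p, a, v, a, y, w, h)
  "orzi" → prefix "o" already present; 3 new (r, z, i)
  "nubdjmhdaqj" → 11 new (n, u, b, d, j, m, h, d, a, q, j)
  "owt" → prefix "o" already present; 2 new (w, t)
  "ppmvmoi" → 7 new (p, p, m, v, m, o, i)
  "owyxxpkv" → prefix "ow" already present; 6 new (y, x, x, p, k, v)
  "olfcdpx" → prefix "o" already present; 6 new (l, f, c, d, p, x)
  "owfffhxvf" → prefix "ow" already present; 7 new (f, f, f, h, x, v, f)
  "ni" → prefix "n" already present; 1 new (i)
  "odugmkxk" → prefix "o" already present; 7 new (d, u, g, m, k, x, k)
  "owyxxnain" → prefix "owyxx" already present; 4 new (n, a, i, n)
  "ouoikdylb" → prefix "o" already present; 8 new (u, o, i, k, d, y, l, b)
  "owyxxpkz" → prefix "owyxxpk" already present; 1 new (z)
  "owtja" → prefix "owt" already present; 2 new (j, a)
  "othkvs" → prefix "o" already present; 5 new (t, h, k, v, s)
  "okzh" → prefix "ok" already present; 2 new (z, h)
  "owyxxpkvyc" → prefix "owyxxpkv" already present; 2 new (y, c)
Total nodes = 9 + 3 + 11 + 2 + 7 + 6 + 6 + 7 + 1 + 7 + 4 + 8 + 1 + 2 + 5 + 2 + 2 = 83

83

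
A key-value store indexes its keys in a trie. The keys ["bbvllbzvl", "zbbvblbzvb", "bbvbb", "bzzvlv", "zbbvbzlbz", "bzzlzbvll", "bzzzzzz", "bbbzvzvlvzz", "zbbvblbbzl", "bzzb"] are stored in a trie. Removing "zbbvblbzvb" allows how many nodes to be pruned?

3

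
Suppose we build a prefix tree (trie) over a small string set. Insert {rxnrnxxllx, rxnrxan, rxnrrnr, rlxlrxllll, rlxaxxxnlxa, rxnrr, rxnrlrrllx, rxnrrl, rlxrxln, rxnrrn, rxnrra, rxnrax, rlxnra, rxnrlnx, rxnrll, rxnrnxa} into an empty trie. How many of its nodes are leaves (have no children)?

A leaf is a node with no children — equivalently, the end of a word that is not a proper prefix of any other stored word.
Those words: "rlxaxxxnlxa", "rlxlrxllll", "rlxnra", "rlxrxln", "rxnrax", "rxnrll", "rxnrlnx", "rxnrlrrllx", "rxnrnxa", "rxnrnxxllx", "rxnrra", "rxnrrl", "rxnrrnr", "rxnrxan"
Leaf count: 14

14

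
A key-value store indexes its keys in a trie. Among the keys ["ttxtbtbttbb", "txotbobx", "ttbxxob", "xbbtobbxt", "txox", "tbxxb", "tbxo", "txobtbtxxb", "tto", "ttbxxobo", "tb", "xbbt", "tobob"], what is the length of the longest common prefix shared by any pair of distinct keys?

Look for the deepest trie node that still has at least two words in its subtree.
"ttbxxob" and "ttbxxobo" agree on "ttbxxob" (7 characters) before diverging; nothing deeper is shared.
Longest shared-prefix length: 7

7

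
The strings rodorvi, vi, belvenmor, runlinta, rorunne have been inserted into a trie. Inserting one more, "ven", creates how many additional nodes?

"v" is already a path in the trie; the remaining "en" must be added.
Each of the 2 remaining characters creates one node.

2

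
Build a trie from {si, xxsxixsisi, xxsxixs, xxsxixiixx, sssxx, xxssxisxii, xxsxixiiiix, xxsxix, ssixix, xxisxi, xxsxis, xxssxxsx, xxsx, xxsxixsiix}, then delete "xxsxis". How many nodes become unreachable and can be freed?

1

A node on "xxsxis"'s path can go only if nothing else ends at it or branches off below it.
The suffix "s" (1 node) is used only by "xxsxis"; the node for "xxsxi" still has the child "x", so pruning stops there.
Nodes removed: 1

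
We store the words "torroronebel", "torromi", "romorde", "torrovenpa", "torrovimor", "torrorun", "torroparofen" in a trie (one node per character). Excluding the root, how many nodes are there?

Trie structure (* marks end of a word):
(root)
├─ r
│  └─ o
│     └─ m
│        └─ o
│           └─ r
│              └─ d
│                 └─ e *
└─ t
   └─ o
      └─ r
         └─ r
            └─ o
               ├─ m
               │  └─ i *
               ├─ p
               │  └─ a
               │     └─ r
               │        └─ o
               │           └─ f
               │              └─ e
               │                 └─ n *
               ├─ r
               │  ├─ o
               │  │  └─ n
               │  │     └─ e
               │  │        └─ b
               │  │           └─ e
               │  │              └─ l *
               │  └─ u
               │     └─ n *
               └─ v
                  ├─ e
                  │  └─ n
                  │     └─ p
                  │        └─ a *
                  └─ i
                     └─ m
                        └─ o
                           └─ r *
Counting every labelled node above: 39.

39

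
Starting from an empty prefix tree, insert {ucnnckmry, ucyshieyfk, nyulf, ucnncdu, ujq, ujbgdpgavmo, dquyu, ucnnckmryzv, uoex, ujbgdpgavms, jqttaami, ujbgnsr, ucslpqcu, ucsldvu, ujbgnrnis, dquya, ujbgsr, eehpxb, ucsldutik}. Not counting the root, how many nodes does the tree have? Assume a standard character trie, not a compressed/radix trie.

83

Insert word by word; a character creates a node only if that edge doesn't already exist:
  "ucnnckmry" → 9 new (u, c, n, n, c, k, m, r, y)
  "ucyshieyfk" → prefix "uc" already present; 8 new (y, s, h, i, e, y, f, k)
  "nyulf" → 5 new (n, y, u, l, f)
  "ucnncdu" → prefix "ucnnc" already present; 2 new (d, u)
  "ujq" → prefix "u" already present; 2 new (j, q)
  "ujbgdpgavmo" → prefix "uj" already present; 9 new (b, g, d, p, g, a, v, m, o)
  "dquyu" → 5 new (d, q, u, y, u)
  "ucnnckmryzv" → prefix "ucnnckmry" already present; 2 new (z, v)
  "uoex" → prefix "u" already present; 3 new (o, e, x)
  "ujbgdpgavms" → prefix "ujbgdpgavm" already present; 1 new (s)
  "jqttaami" → 8 new (j, q, t, t, a, a, m, i)
  "ujbgnsr" → prefix "ujbg" already present; 3 new (n, s, r)
  "ucslpqcu" → prefix "uc" already present; 6 new (s, l, p, q, c, u)
  "ucsldvu" → prefix "ucsl" already present; 3 new (d, v, u)
  "ujbgnrnis" → prefix "ujbgn" already present; 4 new (r, n, i, s)
  "dquya" → prefix "dquy" already present; 1 new (a)
  "ujbgsr" → prefix "ujbg" already present; 2 new (s, r)
  "eehpxb" → 6 new (e, e, h, p, x, b)
  "ucsldutik" → prefix "ucsld" already present; 4 new (u, t, i, k)
Total nodes = 9 + 8 + 5 + 2 + 2 + 9 + 5 + 2 + 3 + 1 + 8 + 3 + 6 + 3 + 4 + 1 + 2 + 6 + 4 = 83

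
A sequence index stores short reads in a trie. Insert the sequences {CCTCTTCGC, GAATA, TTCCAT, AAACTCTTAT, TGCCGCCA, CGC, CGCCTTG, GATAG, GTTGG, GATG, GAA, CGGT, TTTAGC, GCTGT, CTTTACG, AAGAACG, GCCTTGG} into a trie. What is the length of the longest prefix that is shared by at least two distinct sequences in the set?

Look for the deepest trie node that still has at least two words in its subtree.
e.g. "CGC" and "CGCCTTG" share the prefix "CGC" of length 3; no pair shares a longer one.
Longest shared-prefix length: 3

3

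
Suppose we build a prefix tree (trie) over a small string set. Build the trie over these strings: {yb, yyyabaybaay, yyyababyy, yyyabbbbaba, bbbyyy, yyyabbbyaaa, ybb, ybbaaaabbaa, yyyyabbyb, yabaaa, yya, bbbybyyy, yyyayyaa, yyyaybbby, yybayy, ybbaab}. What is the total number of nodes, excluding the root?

69

Count nodes per top-level branch (shared prefixes stored once):
  'b'-branch (bbbybyyy, bbbyyy): 10 nodes
  'y'-branch (yabaaa, yb, ybb, ybbaaaabbaa, ybbaab, yya, yybayy, yyyababyy, yyyabaybaay, yyyabbbbaba, yyyabbbyaaa, yyyaybbby, yyyayyaa, yyyyabbyb): 59 nodes
Sum: 69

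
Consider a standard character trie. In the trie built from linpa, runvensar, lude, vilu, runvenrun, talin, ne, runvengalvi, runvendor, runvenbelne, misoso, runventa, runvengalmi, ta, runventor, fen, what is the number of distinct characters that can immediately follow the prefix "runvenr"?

Walk "runvenr" from the root, arriving at one node.
Characters that immediately follow "runvenr" among the stored strings: {u}.
That node has 1 child edge.

1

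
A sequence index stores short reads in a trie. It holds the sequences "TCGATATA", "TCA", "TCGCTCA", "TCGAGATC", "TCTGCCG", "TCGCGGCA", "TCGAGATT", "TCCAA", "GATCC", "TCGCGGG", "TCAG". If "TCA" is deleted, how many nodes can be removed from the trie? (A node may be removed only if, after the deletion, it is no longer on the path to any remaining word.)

Walk "TCA" from the leaf back toward the root, removing each node that no remaining word uses.
Every node on "TCA" is still needed (e.g. by "TCAG"), so nothing is freed.
Nodes removed: 0

0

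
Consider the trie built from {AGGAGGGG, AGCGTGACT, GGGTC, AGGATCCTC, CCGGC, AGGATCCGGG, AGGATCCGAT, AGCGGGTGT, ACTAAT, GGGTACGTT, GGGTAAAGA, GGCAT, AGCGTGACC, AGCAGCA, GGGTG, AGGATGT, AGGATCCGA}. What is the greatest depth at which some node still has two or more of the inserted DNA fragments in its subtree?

Equivalently: take the maximum, over all pairs, of their longest common prefix length.
e.g. "AGGATCCGA" and "AGGATCCGAT" share the prefix "AGGATCCGA" of length 9; no pair shares a longer one.
Longest shared-prefix length: 9

9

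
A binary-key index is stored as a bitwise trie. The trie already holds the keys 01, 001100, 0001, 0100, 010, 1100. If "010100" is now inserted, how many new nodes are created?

"010" is already a path in the trie; the remaining "100" must be added.
Each of the 3 remaining characters creates one node.

3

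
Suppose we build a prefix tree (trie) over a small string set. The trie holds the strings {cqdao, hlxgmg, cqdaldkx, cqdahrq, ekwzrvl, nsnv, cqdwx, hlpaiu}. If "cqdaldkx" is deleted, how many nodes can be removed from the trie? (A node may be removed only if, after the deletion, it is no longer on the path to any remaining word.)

A node on "cqdaldkx"'s path can go only if nothing else ends at it or branches off below it.
The suffix "ldkx" (4 nodes) is used only by "cqdaldkx"; the node for "cqda" still has the child "o", so pruning stops there.
Nodes removed: 4

4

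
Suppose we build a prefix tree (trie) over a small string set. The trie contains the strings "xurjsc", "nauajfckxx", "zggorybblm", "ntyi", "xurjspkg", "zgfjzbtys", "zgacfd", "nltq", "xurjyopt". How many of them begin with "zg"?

Walk to "zg"; the words in its subtree are exactly those with that prefix.
Matches: "zgacfd", "zgfjzbtys", "zggorybblm"
Count: 3

3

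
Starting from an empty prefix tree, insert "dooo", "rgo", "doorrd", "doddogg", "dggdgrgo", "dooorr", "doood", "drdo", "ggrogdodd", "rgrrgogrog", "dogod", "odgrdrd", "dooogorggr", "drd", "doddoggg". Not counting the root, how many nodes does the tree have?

For each word, the new-node count is its length minus the longest prefix already in the trie:
  "dooo" → 4 new (d, o, o, o)
  "rgo" → 3 new (r, g, o)
  "doorrd" → prefix "doo" already present; 3 new (r, r, d)
  "doddogg" → prefix "do" already present; 5 new (d, d, o, g, g)
  "dggdgrgo" → prefix "d" already present; 7 new (g, g, d, g, r, g, o)
  "dooorr" → prefix "dooo" already present; 2 new (r, r)
  "doood" → prefix "dooo" already present; 1 new (d)
  "drdo" → prefix "d" already present; 3 new (r, d, o)
  "ggrogdodd" → 9 new (g, g, r, o, g, d, o, d, d)
  "rgrrgogrog" → prefix "rg" already present; 8 new (r, r, g, o, g, r, o, g)
  "dogod" → prefix "do" already present; 3 new (g, o, d)
  "odgrdrd" → 7 new (o, d, g, r, d, r, d)
  "dooogorggr" → prefix "dooo" already present; 6 new (g, o, r, g, g, r)
  "drd" → prefix "drd" already present; 0 new (none)
  "doddoggg" → prefix "doddogg" already present; 1 new (g)
Total nodes = 4 + 3 + 3 + 5 + 7 + 2 + 1 + 3 + 9 + 8 + 3 + 7 + 6 + 0 + 1 = 62

62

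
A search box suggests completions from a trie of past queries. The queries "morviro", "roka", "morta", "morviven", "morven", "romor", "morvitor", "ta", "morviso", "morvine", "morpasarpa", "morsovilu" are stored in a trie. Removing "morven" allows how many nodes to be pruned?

After clearing the end-marker at "morven", prune upward until reaching a node still needed by another word.
The suffix "en" (2 nodes) is used only by "morven"; the node for "morv" still has the child "i", so pruning stops there.
Nodes removed: 2

2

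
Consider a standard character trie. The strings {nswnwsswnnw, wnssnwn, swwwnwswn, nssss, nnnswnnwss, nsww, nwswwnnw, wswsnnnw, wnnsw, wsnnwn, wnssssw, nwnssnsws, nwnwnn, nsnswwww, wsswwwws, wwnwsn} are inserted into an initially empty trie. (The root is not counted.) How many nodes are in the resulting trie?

Count nodes per top-level branch (shared prefixes stored once):
  'n'-branch (nnnswnnwss, nsnswwww, nssss, nswnwsswnnw, nsww, nwnssnsws, nwnwnn, nwswwnnw): 47 nodes
  's'-branch (swwwnwswn): 9 nodes
  'w'-branch (wnnsw, wnssnwn, wnssssw, wsnnwn, wsswwwws, wswsnnnw, wwnwsn): 35 nodes
Sum: 91

91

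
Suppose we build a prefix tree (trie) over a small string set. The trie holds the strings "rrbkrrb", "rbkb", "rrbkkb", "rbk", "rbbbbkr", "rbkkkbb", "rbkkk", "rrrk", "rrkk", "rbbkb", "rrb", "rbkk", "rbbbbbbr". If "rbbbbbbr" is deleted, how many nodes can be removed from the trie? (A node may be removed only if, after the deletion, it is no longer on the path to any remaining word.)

3

Walk "rbbbbbbr" from the leaf back toward the root, removing each node that no remaining word uses.
The suffix "bbr" (3 nodes) is used only by "rbbbbbbr"; the node for "rbbbb" still has the child "k", so pruning stops there.
Nodes removed: 3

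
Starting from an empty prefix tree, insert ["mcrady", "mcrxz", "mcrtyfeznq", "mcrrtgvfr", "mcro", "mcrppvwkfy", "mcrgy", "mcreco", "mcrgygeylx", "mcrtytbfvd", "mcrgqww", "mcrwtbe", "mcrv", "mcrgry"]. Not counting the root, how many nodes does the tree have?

For each word, the new-node count is its length minus the longest prefix already in the trie:
  "mcrady" → 6 new (m, c, r, a, d, y)
  "mcrxz" → prefix "mcr" already present; 2 new (x, z)
  "mcrtyfeznq" → prefix "mcr" already present; 7 new (t, y, f, e, z, n, q)
  "mcrrtgvfr" → prefix "mcr" already present; 6 new (r, t, g, v, f, r)
  "mcro" → prefix "mcr" already present; 1 new (o)
  "mcrppvwkfy" → prefix "mcr" already present; 7 new (p, p, v, w, k, f, y)
  "mcrgy" → prefix "mcr" already present; 2 new (g, y)
  "mcreco" → prefix "mcr" already present; 3 new (e, c, o)
  "mcrgygeylx" → prefix "mcrgy" already present; 5 new (g, e, y, l, x)
  "mcrtytbfvd" → prefix "mcrty" already present; 5 new (t, b, f, v, d)
  "mcrgqww" → prefix "mcrg" already present; 3 new (q, w, w)
  "mcrwtbe" → prefix "mcr" already present; 4 new (w, t, b, e)
  "mcrv" → prefix "mcr" already present; 1 new (v)
  "mcrgry" → prefix "mcrg" already present; 2 new (r, y)
Total nodes = 6 + 2 + 7 + 6 + 1 + 7 + 2 + 3 + 5 + 5 + 3 + 4 + 1 + 2 = 54

54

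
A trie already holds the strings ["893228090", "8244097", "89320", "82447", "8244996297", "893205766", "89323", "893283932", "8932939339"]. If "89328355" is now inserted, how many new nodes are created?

2

"893283" is already a path in the trie; the remaining "55" must be added.
New nodes needed: |"89328355"| − 6 = 8 − 6 = 2.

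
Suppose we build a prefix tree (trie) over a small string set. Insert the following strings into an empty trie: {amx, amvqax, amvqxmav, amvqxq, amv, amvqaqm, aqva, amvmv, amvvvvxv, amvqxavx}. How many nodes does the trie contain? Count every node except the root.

27

Insert word by word; a character creates a node only if that edge doesn't already exist:
  "amx" → 3 new (a, m, x)
  "amvqax" → prefix "am" already present; 4 new (v, q, a, x)
  "amvqxmav" → prefix "amvq" already present; 4 new (x, m, a, v)
  "amvqxq" → prefix "amvqx" already present; 1 new (q)
  "amv" → prefix "amv" already present; 0 new (none)
  "amvqaqm" → prefix "amvqa" already present; 2 new (q, m)
  "aqva" → prefix "a" already present; 3 new (q, v, a)
  "amvmv" → prefix "amv" already present; 2 new (m, v)
  "amvvvvxv" → prefix "amv" already present; 5 new (v, v, v, x, v)
  "amvqxavx" → prefix "amvqx" already present; 3 new (a, v, x)
Total nodes = 3 + 4 + 4 + 1 + 0 + 2 + 3 + 2 + 5 + 3 = 27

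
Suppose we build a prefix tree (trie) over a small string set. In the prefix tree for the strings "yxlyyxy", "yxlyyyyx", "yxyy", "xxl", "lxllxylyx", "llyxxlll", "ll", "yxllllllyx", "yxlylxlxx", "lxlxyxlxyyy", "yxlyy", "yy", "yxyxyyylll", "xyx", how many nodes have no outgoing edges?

Leaves are exactly the stored words that no other stored word extends.
Those words: "llyxxlll", "lxllxylyx", "lxlxyxlxyyy", "xxl", "xyx", "yxllllllyx", "yxlylxlxx", "yxlyyxy", "yxlyyyyx", "yxyxyyylll", "yxyy", "yy"
Leaf count: 12

12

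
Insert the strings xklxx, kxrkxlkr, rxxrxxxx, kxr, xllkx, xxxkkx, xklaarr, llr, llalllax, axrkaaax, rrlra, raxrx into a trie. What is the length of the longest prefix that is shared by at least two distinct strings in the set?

3

Look for the deepest trie node that still has at least two words in its subtree.
"kxr" and "kxrkxlkr" agree on "kxr" (3 characters) before diverging; nothing deeper is shared.
Longest shared-prefix length: 3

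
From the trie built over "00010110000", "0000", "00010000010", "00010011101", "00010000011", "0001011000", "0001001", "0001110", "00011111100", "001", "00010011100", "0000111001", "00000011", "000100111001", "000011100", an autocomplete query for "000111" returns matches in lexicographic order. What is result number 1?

0001110

Filter for "000111…" and sort: "0001110", "00011111100"
The 1st is 0001110.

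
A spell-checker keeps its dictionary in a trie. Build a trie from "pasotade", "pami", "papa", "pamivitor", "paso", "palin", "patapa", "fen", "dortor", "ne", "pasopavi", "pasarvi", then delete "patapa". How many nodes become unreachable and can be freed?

Walk "patapa" from the leaf back toward the root, removing each node that no remaining word uses.
The suffix "tapa" (4 nodes) is used only by "patapa"; the node for "pa" still has the child "s", so pruning stops there.
Nodes removed: 4

4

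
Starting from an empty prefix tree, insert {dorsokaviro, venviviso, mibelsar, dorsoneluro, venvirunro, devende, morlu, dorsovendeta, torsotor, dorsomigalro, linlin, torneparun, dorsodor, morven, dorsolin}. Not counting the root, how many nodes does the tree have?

93

Count nodes per top-level branch (shared prefixes stored once):
  'd'-branch (devende, dorsodor, dorsokaviro, dorsolin, dorsomigalro, dorsoneluro, dorsovendeta): 43 nodes
  'l'-branch (linlin): 6 nodes
  'm'-branch (mibelsar, morlu, morven): 15 nodes
  't'-branch (torneparun, torsotor): 15 nodes
  'v'-branch (venvirunro, venviviso): 14 nodes
Sum: 93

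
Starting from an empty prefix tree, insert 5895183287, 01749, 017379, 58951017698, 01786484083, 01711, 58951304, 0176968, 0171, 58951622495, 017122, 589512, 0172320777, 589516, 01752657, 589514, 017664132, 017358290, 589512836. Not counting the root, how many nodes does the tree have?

Trace insertions, counting only characters that open a new branch:
  "5895183287" → 10 new (5, 8, 9, 5, 1, 8, 3, 2, 8, 7)
  "01749" → 5 new (0, 1, 7, 4, 9)
  "017379" → prefix "017" already present; 3 new (3, 7, 9)
  "58951017698" → prefix "58951" already present; 6 new (0, 1, 7, 6, 9, 8)
  "01786484083" → prefix "017" already present; 8 new (8, 6, 4, 8, 4, 0, 8, 3)
  "01711" → prefix "017" already present; 2 new (1, 1)
  "58951304" → prefix "58951" already present; 3 new (3, 0, 4)
  "0176968" → prefix "017" already present; 4 new (6, 9, 6, 8)
  "0171" → prefix "0171" already present; 0 new (none)
  "58951622495" → prefix "58951" already present; 6 new (6, 2, 2, 4, 9, 5)
  "017122" → prefix "0171" already present; 2 new (2, 2)
  "589512" → prefix "58951" already present; 1 new (2)
  "0172320777" → prefix "017" already present; 7 new (2, 3, 2, 0, 7, 7, 7)
  "589516" → prefix "589516" already present; 0 new (none)
  "01752657" → prefix "017" already present; 5 new (5, 2, 6, 5, 7)
  "589514" → prefix "58951" already present; 1 new (4)
  "017664132" → prefix "0176" already present; 5 new (6, 4, 1, 3, 2)
  "017358290" → prefix "0173" already present; 5 new (5, 8, 2, 9, 0)
  "589512836" → prefix "589512" already present; 3 new (8, 3, 6)
Total nodes = 10 + 5 + 3 + 6 + 8 + 2 + 3 + 4 + 0 + 6 + 2 + 1 + 7 + 0 + 5 + 1 + 5 + 5 + 3 = 76

76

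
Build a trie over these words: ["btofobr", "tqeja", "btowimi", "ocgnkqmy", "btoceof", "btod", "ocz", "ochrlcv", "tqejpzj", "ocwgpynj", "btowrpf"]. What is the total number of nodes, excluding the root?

47

Count nodes per top-level branch (shared prefixes stored once):
  'b'-branch (btoceof, btod, btofobr, btowimi, btowrpf): 19 nodes
  'o'-branch (ocgnkqmy, ochrlcv, ocwgpynj, ocz): 20 nodes
  't'-branch (tqeja, tqejpzj): 8 nodes
Sum: 47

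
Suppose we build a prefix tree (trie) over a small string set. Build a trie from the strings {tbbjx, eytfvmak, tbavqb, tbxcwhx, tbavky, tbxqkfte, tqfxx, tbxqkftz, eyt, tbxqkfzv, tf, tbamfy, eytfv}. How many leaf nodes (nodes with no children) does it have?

A leaf is a node with no children — equivalently, the end of a word that is not a proper prefix of any other stored word.
Those words: "eytfvmak", "tbamfy", "tbavky", "tbavqb", "tbbjx", "tbxcwhx", "tbxqkfte", "tbxqkftz", "tbxqkfzv", "tf", "tqfxx"
Leaf count: 11

11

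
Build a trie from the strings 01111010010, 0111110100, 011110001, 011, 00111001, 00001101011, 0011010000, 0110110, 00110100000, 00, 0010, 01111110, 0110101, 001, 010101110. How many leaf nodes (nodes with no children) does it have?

11

A leaf is a node with no children — equivalently, the end of a word that is not a proper prefix of any other stored word.
Those words: "00001101011", "0010", "00110100000", "00111001", "010101110", "0110101", "0110110", "011110001", "01111010010", "0111110100", "01111110"
Leaf count: 11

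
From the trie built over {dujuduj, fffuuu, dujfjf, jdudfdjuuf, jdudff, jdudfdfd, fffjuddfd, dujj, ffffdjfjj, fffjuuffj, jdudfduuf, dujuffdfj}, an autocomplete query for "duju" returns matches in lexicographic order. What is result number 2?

dujuffdfj

DFS of the "duju" subtree visits, in order: "dujuduj", "dujuffdfj"
The 2nd is dujuffdfj.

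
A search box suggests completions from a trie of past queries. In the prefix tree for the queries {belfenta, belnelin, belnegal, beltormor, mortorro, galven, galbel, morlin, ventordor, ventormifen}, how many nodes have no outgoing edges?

10

A leaf is a node with no children — equivalently, the end of a word that is not a proper prefix of any other stored word.
Those words: "belfenta", "belnegal", "belnelin", "beltormor", "galbel", "galven", "morlin", "mortorro", "ventordor", "ventormifen"
Leaf count: 10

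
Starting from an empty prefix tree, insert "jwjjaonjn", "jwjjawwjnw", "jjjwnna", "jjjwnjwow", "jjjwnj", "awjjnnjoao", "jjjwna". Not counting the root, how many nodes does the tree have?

35

Trace insertions, counting only characters that open a new branch:
  "jwjjaonjn" → 9 new (j, w, j, j, a, o, n, j, n)
  "jwjjawwjnw" → prefix "jwjja" already present; 5 new (w, w, j, n, w)
  "jjjwnna" → prefix "j" already present; 6 new (j, j, w, n, n, a)
  "jjjwnjwow" → prefix "jjjwn" already present; 4 new (j, w, o, w)
  "jjjwnj" → prefix "jjjwnj" already present; 0 new (none)
  "awjjnnjoao" → 10 new (a, w, j, j, n, n, j, o, a, o)
  "jjjwna" → prefix "jjjwn" already present; 1 new (a)
Total nodes = 9 + 5 + 6 + 4 + 0 + 10 + 1 = 35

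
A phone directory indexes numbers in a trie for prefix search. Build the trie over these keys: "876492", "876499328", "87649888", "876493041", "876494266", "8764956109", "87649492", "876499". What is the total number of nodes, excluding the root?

28

Count nodes per top-level branch (shared prefixes stored once):
  '8'-branch (876492, 876493041, 876494266, 87649492, 8764956109, 87649888, 876499, 876499328): 28 nodes
Sum: 28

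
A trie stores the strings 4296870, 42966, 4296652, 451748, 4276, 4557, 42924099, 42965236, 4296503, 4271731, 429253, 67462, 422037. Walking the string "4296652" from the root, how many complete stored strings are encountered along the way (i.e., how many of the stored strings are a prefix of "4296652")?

2

Check each prefix of "4296652" against the stored set — each match is an end-marker on the path.
Prefixes of the query that are stored words: "42966", "4296652"
Count: 2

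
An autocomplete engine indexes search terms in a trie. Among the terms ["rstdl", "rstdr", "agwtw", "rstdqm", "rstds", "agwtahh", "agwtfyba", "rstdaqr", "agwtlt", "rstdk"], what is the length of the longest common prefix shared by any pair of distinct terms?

4

Look for the deepest trie node that still has at least two words in its subtree.
"agwtahh" and "agwtfyba" agree on "agwt" (4 characters) before diverging; nothing deeper is shared.
Longest shared-prefix length: 4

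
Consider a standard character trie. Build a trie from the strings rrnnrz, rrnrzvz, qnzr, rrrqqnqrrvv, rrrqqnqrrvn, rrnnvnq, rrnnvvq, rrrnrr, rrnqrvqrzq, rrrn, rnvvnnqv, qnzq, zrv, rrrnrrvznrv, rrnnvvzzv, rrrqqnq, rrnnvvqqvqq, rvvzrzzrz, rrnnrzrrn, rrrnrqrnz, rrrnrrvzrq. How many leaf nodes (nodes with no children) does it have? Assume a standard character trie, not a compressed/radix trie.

16

A leaf is a node with no children — equivalently, the end of a word that is not a proper prefix of any other stored word.
Those words: "qnzq", "qnzr", "rnvvnnqv", "rrnnrzrrn", "rrnnvnq", "rrnnvvqqvqq", "rrnnvvzzv", "rrnqrvqrzq", "rrnrzvz", "rrrnrqrnz", "rrrnrrvznrv", "rrrnrrvzrq", "rrrqqnqrrvn", "rrrqqnqrrvv", "rvvzrzzrz", "zrv"
Leaf count: 16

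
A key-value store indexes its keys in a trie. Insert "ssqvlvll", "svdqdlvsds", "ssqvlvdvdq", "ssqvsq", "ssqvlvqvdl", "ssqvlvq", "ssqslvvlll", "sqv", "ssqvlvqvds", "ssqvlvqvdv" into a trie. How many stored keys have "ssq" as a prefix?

8

Walk to "ssq"; the words in its subtree are exactly those with that prefix.
Words under "ssq": ssqslvvlll, ssqvlvdvdq, ssqvlvll, ssqvlvq, ssqvlvqvdl, ssqvlvqvds, ssqvlvqvdv, ssqvsq
Count: 8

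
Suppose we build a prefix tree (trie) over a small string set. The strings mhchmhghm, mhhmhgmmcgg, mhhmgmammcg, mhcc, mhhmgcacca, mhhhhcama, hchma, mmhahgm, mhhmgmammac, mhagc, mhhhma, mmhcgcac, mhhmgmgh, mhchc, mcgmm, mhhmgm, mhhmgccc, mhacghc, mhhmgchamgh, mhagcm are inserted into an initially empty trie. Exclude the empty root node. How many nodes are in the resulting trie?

79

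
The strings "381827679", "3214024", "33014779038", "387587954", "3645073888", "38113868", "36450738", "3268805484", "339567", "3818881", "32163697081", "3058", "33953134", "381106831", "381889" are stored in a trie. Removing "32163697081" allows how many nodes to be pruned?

A node on "32163697081"'s path can go only if nothing else ends at it or branches off below it.
The suffix "63697081" (8 nodes) is used only by "32163697081"; the node for "321" still has the child "4", so pruning stops there.
Nodes removed: 8

8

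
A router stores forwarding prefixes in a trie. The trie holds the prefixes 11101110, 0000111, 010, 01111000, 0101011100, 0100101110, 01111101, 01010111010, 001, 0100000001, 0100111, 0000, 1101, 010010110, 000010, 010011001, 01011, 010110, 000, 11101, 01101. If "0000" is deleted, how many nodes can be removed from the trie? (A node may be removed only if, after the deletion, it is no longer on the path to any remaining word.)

0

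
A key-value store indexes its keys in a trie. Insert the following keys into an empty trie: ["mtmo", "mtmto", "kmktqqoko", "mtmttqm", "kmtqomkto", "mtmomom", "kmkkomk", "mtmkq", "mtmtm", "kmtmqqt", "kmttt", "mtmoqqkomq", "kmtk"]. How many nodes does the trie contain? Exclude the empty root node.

Count nodes per top-level branch (shared prefixes stored once):
  'k'-branch (kmkkomk, kmktqqoko, kmtk, kmtmqqt, kmtqomkto, kmttt): 27 nodes
  'm'-branch (mtmkq, mtmo, mtmomom, mtmoqqkomq, mtmtm, mtmto, mtmttqm): 21 nodes
Sum: 48

48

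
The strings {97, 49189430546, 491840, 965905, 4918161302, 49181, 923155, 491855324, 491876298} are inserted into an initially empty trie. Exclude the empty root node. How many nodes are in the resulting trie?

Trace insertions, counting only characters that open a new branch:
  "97" → 2 new (9, 7)
  "49189430546" → 11 new (4, 9, 1, 8, 9, 4, 3, 0, 5, 4, 6)
  "491840" → prefix "4918" already present; 2 new (4, 0)
  "965905" → prefix "9" already present; 5 new (6, 5, 9, 0, 5)
  "4918161302" → prefix "4918" already present; 6 new (1, 6, 1, 3, 0, 2)
  "49181" → prefix "49181" already present; 0 new (none)
  "923155" → prefix "9" already present; 5 new (2, 3, 1, 5, 5)
  "491855324" → prefix "4918" already present; 5 new (5, 5, 3, 2, 4)
  "491876298" → prefix "4918" already present; 5 new (7, 6, 2, 9, 8)
Total nodes = 2 + 11 + 2 + 5 + 6 + 0 + 5 + 5 + 5 = 41

41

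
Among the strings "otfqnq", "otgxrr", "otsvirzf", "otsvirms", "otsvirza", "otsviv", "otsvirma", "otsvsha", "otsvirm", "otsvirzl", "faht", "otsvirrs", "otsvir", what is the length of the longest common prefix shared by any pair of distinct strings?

7

The deepest shared node is where two words last agree before diverging.
e.g. "otsvirm" and "otsvirma" share the prefix "otsvirm" of length 7; no pair shares a longer one.
Longest shared-prefix length: 7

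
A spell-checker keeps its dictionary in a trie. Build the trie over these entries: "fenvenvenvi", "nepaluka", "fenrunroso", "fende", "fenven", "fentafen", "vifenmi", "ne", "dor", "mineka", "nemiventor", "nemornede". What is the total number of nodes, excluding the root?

63

Count nodes per top-level branch (shared prefixes stored once):
  'd'-branch (dor): 3 nodes
  'f'-branch (fende, fenrunroso, fentafen, fenven, fenvenvenvi): 25 nodes
  'm'-branch (mineka): 6 nodes
  'n'-branch (ne, nemiventor, nemornede, nepaluka): 22 nodes
  'v'-branch (vifenmi): 7 nodes
Sum: 63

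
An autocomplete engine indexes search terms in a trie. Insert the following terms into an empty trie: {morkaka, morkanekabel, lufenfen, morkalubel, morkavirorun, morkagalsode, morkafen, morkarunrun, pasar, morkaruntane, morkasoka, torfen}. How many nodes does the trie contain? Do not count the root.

69

Count nodes per top-level branch (shared prefixes stored once):
  'l'-branch (lufenfen): 8 nodes
  'm'-branch (morkafen, morkagalsode, morkaka, morkalubel, morkanekabel, morkarunrun, morkaruntane, morkasoka, morkavirorun): 50 nodes
  'p'-branch (pasar): 5 nodes
  't'-branch (torfen): 6 nodes
Sum: 69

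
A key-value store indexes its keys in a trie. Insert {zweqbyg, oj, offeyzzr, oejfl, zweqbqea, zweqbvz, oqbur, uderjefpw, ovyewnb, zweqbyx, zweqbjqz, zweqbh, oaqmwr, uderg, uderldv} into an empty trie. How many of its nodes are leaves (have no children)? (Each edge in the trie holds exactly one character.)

15

Leaves are exactly the stored words that no other stored word extends.
Those words: "oaqmwr", "oejfl", "offeyzzr", "oj", "oqbur", "ovyewnb", "uderg", "uderjefpw", "uderldv", "zweqbh", "zweqbjqz", "zweqbqea", "zweqbvz", "zweqbyg", "zweqbyx"
Leaf count: 15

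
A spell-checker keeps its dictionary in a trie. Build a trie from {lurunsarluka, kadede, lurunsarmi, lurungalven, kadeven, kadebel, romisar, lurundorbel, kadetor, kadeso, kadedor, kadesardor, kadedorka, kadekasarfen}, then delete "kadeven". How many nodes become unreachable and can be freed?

After clearing the end-marker at "kadeven", prune upward until reaching a node still needed by another word.
The suffix "ven" (3 nodes) is used only by "kadeven"; the node for "kade" still has the child "d", so pruning stops there.
Nodes removed: 3

3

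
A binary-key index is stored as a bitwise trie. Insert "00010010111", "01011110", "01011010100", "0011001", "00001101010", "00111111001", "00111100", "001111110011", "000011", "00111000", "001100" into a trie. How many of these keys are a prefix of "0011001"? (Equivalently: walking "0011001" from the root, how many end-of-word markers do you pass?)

Walk "0011001" from the root; an end-of-word marker is hit whenever a stored word is a prefix of "0011001".
Prefixes of the query that are stored words: "001100", "0011001"
Count: 2

2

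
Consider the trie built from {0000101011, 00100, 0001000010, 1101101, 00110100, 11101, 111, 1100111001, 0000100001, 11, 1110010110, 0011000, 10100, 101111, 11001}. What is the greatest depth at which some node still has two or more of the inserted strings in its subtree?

Equivalently: take the maximum, over all pairs, of their longest common prefix length.
e.g. "0000100001" and "0000101011" share the prefix "000010" of length 6; no pair shares a longer one.
Longest shared-prefix length: 6

6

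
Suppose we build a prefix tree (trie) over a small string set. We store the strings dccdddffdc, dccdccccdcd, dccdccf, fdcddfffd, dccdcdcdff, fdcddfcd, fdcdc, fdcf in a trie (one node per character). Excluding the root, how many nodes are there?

For each word, the new-node count is its length minus the longest prefix already in the trie:
  "dccdddffdc" → 10 new (d, c, c, d, d, d, f, f, d, c)
  "dccdccccdcd" → prefix "dccd" already present; 7 new (c, c, c, c, d, c, d)
  "dccdccf" → prefix "dccdcc" already present; 1 new (f)
  "fdcddfffd" → 9 new (f, d, c, d, d, f, f, f, d)
  "dccdcdcdff" → prefix "dccdc" already present; 5 new (d, c, d, f, f)
  "fdcddfcd" → prefix "fdcddf" already present; 2 new (c, d)
  "fdcdc" → prefix "fdcd" already present; 1 new (c)
  "fdcf" → prefix "fdc" already present; 1 new (f)
Total nodes = 10 + 7 + 1 + 9 + 5 + 2 + 1 + 1 = 36

36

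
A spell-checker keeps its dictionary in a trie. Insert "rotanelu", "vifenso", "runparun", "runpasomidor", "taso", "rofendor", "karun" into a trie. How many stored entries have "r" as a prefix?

Walk to "r"; the words in its subtree are exactly those with that prefix.
Matches: "rofendor", "rotanelu", "runparun", "runpasomidor"
Count: 4

4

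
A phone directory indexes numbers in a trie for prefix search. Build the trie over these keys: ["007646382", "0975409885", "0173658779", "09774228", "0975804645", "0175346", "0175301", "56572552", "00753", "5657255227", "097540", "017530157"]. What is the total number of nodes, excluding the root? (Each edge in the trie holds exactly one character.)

For each word, the new-node count is its length minus the longest prefix already in the trie:
  "007646382" → 9 new (0, 0, 7, 6, 4, 6, 3, 8, 2)
  "0975409885" → prefix "0" already present; 9 new (9, 7, 5, 4, 0, 9, 8, 8, 5)
  "0173658779" → prefix "0" already present; 9 new (1, 7, 3, 6, 5, 8, 7, 7, 9)
  "09774228" → prefix "097" already present; 5 new (7, 4, 2, 2, 8)
  "0975804645" → prefix "0975" already present; 6 new (8, 0, 4, 6, 4, 5)
  "0175346" → prefix "017" already present; 4 new (5, 3, 4, 6)
  "0175301" → prefix "01753" already present; 2 new (0, 1)
  "56572552" → 8 new (5, 6, 5, 7, 2, 5, 5, 2)
  "00753" → prefix "007" already present; 2 new (5, 3)
  "5657255227" → prefix "56572552" already present; 2 new (2, 7)
  "097540" → prefix "097540" already present; 0 new (none)
  "017530157" → prefix "0175301" already present; 2 new (5, 7)
Total nodes = 9 + 9 + 9 + 5 + 6 + 4 + 2 + 8 + 2 + 2 + 0 + 2 = 58

58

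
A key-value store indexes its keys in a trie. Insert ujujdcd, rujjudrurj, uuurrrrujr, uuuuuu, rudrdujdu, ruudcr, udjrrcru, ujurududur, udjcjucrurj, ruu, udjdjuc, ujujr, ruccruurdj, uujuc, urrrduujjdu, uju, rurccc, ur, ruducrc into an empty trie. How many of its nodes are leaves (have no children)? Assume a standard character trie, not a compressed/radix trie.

16

Leaves are exactly the stored words that no other stored word extends.
Those words: "ruccruurdj", "rudrdujdu", "ruducrc", "rujjudrurj", "rurccc", "ruudcr", "udjcjucrurj", "udjdjuc", "udjrrcru", "ujujdcd", "ujujr", "ujurududur", "urrrduujjdu", "uujuc", "uuurrrrujr", "uuuuuu"
Leaf count: 16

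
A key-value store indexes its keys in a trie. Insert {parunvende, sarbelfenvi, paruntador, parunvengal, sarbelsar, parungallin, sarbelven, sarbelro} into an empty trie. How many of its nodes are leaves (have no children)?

8

Leaves are exactly the stored words that no other stored word extends.
Those words: "parungallin", "paruntador", "parunvende", "parunvengal", "sarbelfenvi", "sarbelro", "sarbelsar", "sarbelven"
Leaf count: 8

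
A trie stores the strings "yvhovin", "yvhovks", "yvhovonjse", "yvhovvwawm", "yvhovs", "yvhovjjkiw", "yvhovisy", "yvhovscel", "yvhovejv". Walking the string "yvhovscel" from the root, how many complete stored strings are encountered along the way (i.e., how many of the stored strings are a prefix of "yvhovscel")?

2

Traverse "yvhovscel" character by character; count nodes along the way that are marked as word ends.
Prefixes of the query that are stored words: "yvhovs", "yvhovscel"
Count: 2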